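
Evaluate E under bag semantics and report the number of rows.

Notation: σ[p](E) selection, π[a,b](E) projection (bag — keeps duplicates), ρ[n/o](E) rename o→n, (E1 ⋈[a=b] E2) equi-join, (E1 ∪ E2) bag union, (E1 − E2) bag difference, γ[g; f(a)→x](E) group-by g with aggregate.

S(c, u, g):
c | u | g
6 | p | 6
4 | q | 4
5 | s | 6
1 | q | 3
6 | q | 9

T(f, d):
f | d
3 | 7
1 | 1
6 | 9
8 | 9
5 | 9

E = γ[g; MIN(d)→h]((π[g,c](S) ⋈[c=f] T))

Row counts bottom-up:
  S → 5
  π[g,c](S) → 5
  T → 5
  (π[g,c](S) ⋈[c=f] T) → 4
  γ[g; MIN(d)→h]((π[g,c](S) ⋈[c=f] T)) → 3

|E| = 3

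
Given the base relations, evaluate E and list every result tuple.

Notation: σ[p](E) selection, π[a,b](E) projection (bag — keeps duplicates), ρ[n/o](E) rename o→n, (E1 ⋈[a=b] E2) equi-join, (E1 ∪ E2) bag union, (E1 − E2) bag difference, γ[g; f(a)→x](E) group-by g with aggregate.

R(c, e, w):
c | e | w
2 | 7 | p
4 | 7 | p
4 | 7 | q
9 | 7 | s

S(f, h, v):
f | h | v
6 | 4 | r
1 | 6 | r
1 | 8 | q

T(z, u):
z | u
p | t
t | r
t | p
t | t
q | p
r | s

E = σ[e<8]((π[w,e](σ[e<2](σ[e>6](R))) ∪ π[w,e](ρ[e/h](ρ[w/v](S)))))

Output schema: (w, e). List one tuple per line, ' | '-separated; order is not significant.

Subexpression sizes:
  R → 4
  σ[e>6](R) → 4
  σ[e<2](σ[e>6](R)) → 0
  π[w,e](σ[e<2](σ[e>6](R))) → 0
  S → 3
  ρ[w/v](S) → 3
  ρ[e/h](ρ[w/v](S)) → 3
  π[w,e](ρ[e/h](ρ[w/v](S))) → 3
  (π[w,e](σ[e<2](σ[e>6](R))) ∪ π[w,e](ρ[e/h](ρ[w/v](S)))) → 3
  σ[e<8]((π[w,e](σ[e<2](σ[e>6](R))) ∪ π[w,e](ρ[e/h](ρ[w/v](S))))) → 2

== RESULT ==
w | e
r | 4
r | 6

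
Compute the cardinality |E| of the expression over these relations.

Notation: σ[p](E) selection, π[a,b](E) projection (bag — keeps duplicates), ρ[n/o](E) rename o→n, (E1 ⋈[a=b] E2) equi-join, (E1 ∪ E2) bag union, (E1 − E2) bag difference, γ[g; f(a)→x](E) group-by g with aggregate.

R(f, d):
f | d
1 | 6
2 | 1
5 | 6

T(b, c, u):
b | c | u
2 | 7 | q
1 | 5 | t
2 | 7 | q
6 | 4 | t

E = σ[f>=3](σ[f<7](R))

Row counts bottom-up:
  R → 3
  σ[f<7](R) → 3
  σ[f>=3](σ[f<7](R)) → 1

|E| = 1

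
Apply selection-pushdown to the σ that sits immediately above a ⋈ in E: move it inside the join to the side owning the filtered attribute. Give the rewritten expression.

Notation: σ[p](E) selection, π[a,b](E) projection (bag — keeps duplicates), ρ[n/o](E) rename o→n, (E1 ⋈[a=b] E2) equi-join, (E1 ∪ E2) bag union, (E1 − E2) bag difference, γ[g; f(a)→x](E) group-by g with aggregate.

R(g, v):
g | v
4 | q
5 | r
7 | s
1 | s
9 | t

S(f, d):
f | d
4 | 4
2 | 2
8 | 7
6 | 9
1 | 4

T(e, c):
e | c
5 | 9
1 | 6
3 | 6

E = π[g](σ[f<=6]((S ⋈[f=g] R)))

σ filters on f, owned by the left side.
E' = π[g]((σ[f<=6](S) ⋈[f=g] R))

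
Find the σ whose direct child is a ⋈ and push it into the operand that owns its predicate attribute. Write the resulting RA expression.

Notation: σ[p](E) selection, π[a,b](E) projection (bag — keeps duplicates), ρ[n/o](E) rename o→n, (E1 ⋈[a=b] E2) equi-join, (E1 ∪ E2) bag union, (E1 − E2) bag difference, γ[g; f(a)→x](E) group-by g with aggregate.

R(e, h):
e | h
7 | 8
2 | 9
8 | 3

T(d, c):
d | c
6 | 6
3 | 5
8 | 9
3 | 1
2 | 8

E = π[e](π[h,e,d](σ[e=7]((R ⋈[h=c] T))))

σ filters on e, owned by the left side.
E' = π[e](π[h,e,d]((σ[e=7](R) ⋈[h=c] T)))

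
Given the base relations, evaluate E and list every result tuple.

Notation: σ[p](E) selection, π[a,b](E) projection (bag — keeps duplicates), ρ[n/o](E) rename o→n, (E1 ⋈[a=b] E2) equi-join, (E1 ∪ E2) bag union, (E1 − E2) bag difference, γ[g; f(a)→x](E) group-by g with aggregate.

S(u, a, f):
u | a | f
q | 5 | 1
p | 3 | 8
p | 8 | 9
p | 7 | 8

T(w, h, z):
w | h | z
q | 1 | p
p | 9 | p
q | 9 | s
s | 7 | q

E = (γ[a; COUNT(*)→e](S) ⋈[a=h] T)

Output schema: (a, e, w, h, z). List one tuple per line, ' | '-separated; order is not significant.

Subexpression sizes:
  S → 4
  γ[a; COUNT(*)→e](S) → 4
  T → 4
  (γ[a; COUNT(*)→e](S) ⋈[a=h] T) → 1

== RESULT ==
a | e | w | h | z
7 | 1 | s | 7 | q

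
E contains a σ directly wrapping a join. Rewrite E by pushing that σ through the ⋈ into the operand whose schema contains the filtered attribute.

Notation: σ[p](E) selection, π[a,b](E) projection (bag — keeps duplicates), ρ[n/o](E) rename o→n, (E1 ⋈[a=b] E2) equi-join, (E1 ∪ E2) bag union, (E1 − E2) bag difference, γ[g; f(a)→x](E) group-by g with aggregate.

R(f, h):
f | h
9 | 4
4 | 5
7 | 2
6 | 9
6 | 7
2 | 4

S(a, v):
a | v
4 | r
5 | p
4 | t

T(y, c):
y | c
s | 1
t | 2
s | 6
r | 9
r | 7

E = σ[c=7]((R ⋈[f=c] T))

σ filters on c, owned by the right side.
E' = (R ⋈[f=c] σ[c=7](T))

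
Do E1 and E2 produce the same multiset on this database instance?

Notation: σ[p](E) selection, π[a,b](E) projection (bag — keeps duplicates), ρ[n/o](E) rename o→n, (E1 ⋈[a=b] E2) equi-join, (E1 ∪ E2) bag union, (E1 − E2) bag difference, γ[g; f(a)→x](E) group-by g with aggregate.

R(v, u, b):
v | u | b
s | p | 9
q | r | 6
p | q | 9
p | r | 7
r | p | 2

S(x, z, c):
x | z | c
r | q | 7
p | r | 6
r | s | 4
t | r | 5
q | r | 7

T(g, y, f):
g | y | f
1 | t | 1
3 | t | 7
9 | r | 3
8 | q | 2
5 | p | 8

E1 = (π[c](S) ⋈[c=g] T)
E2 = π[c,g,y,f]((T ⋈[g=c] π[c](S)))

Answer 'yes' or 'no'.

E1 stepwise |·|:
  S → 5
  π[c](S) → 5
  T → 5
  (π[c](S) ⋈[c=g] T) → 1
E2 stepwise |·|:
  T → 5
  S → 5
  π[c](S) → 5
  (T ⋈[g=c] π[c](S)) → 1
  π[c,g,y,f]((T ⋈[g=c] π[c](S))) → 1

E1 and E2 produce the same multiset:
c | g | y | f
5 | 5 | p | 8

yes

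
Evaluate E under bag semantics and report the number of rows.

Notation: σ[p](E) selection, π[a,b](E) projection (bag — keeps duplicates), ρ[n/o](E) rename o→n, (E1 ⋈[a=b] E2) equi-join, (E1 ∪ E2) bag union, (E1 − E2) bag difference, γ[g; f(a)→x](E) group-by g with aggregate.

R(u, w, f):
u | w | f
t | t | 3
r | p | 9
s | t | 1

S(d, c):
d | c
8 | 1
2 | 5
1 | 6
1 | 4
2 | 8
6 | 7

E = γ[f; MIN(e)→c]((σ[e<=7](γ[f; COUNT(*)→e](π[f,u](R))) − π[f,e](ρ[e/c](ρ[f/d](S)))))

Row counts bottom-up:
  R → 3
  π[f,u](R) → 3
  γ[f; COUNT(*)→e](π[f,u](R)) → 3
  σ[e<=7](γ[f; COUNT(*)→e](π[f,u](R))) → 3
  S → 6
  ρ[f/d](S) → 6
  ρ[e/c](ρ[f/d](S)) → 6
  π[f,e](ρ[e/c](ρ[f/d](S))) → 6
  (σ[e<=7](γ[f; COUNT(*)→e](π[f,u](R))) − π[f,e](ρ[e/c](ρ[f/d](S)))) → 3
  γ[f; MIN(e)→c]((σ[e<=7](γ[f; COUNT(*)→e](π[f,u](R))) − π[f,e](ρ[e/c](ρ[f/d](S))))) → 3

|E| = 3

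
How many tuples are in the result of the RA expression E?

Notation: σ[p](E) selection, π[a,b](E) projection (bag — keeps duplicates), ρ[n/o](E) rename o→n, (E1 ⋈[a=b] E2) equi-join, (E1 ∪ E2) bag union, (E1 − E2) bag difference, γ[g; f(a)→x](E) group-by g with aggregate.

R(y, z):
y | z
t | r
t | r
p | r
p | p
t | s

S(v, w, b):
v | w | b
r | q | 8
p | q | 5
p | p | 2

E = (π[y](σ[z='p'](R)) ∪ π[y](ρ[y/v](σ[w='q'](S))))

Stepwise |·|:
  R → 5
  σ[z='p'](R) → 1
  π[y](σ[z='p'](R)) → 1
  S → 3
  σ[w='q'](S) → 2
  ρ[y/v](σ[w='q'](S)) → 2
  π[y](ρ[y/v](σ[w='q'](S))) → 2
  (π[y](σ[z='p'](R)) ∪ π[y](ρ[y/v](σ[w='q'](S)))) → 3

|E| = 3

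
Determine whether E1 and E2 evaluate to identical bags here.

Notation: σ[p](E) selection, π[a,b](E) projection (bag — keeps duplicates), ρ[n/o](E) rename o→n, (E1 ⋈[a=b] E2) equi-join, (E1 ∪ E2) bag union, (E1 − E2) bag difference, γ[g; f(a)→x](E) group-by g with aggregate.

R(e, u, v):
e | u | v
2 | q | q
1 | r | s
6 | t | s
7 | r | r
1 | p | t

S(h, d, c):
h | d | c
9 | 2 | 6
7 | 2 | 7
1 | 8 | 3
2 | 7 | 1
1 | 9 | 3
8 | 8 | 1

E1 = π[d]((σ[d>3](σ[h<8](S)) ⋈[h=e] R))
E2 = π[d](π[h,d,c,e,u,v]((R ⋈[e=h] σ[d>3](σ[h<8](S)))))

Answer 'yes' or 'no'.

E1 subexpression sizes:
  S → 6
  σ[h<8](S) → 4
  σ[d>3](σ[h<8](S)) → 3
  R → 5
  (σ[d>3](σ[h<8](S)) ⋈[h=e] R) → 5
  π[d]((σ[d>3](σ[h<8](S)) ⋈[h=e] R)) → 5
E2 subexpression sizes:
  R → 5
  S → 6
  σ[h<8](S) → 4
  σ[d>3](σ[h<8](S)) → 3
  (R ⋈[e=h] σ[d>3](σ[h<8](S))) → 5
  π[h,d,c,e,u,v]((R ⋈[e=h] σ[d>3](σ[h<8](S)))) → 5
  π[d](π[h,d,c,e,u,v]((R ⋈[e=h] σ[d>3](σ[h<8](S))))) → 5

E1 and E2 produce the same multiset:
d
7
8
8
9
9

yes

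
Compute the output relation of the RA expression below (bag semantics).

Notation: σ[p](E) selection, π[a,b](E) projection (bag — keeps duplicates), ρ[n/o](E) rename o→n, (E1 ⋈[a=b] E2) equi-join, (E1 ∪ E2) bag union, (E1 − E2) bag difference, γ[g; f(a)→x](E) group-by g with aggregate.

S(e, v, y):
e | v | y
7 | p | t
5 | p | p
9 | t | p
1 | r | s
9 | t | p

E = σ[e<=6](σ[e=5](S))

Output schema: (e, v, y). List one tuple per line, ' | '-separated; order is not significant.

Per-node cardinality:
  S → 5
  σ[e=5](S) → 1
  σ[e<=6](σ[e=5](S)) → 1

== RESULT ==
e | v | y
5 | p | p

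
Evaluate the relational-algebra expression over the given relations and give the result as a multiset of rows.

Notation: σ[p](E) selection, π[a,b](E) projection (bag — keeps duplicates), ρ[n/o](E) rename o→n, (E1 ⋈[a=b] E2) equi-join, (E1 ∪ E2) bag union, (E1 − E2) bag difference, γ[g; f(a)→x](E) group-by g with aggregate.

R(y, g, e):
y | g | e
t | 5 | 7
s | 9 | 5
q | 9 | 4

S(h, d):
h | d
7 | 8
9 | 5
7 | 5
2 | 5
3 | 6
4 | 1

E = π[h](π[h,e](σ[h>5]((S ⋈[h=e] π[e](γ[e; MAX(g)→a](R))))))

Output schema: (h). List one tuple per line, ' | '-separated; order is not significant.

Per-node cardinality:
  S → 6
  R → 3
  γ[e; MAX(g)→a](R) → 3
  π[e](γ[e; MAX(g)→a](R)) → 3
  (S ⋈[h=e] π[e](γ[e; MAX(g)→a](R))) → 3
  σ[h>5]((S ⋈[h=e] π[e](γ[e; MAX(g)→a](R)))) → 2
  π[h,e](σ[h>5]((S ⋈[h=e] π[e](γ[e; MAX(g)→a](R))))) → 2
  π[h](π[h,e](σ[h>5]((S ⋈[h=e] π[e](γ[e; MAX(g)→a](R)))))) → 2

== RESULT ==
h
7
7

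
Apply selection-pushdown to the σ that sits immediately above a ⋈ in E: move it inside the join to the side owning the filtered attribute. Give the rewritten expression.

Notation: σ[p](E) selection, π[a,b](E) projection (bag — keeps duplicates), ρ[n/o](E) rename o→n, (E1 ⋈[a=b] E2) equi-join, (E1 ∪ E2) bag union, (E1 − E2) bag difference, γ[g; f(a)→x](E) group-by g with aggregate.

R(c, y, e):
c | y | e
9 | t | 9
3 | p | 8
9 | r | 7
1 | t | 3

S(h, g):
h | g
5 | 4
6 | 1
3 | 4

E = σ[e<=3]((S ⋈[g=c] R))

σ filters on e, owned by the right side.
E' = (S ⋈[g=c] σ[e<=3](R))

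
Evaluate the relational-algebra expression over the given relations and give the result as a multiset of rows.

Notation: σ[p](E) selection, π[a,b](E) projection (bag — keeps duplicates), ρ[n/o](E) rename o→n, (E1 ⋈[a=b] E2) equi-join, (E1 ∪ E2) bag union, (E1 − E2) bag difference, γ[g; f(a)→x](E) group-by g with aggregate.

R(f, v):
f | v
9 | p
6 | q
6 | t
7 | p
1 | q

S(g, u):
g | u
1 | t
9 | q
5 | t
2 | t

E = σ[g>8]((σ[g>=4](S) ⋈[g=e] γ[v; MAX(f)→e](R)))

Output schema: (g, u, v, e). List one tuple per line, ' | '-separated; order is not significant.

Per-node cardinality:
  S → 4
  σ[g>=4](S) → 2
  R → 5
  γ[v; MAX(f)→e](R) → 3
  (σ[g>=4](S) ⋈[g=e] γ[v; MAX(f)→e](R)) → 1
  σ[g>8]((σ[g>=4](S) ⋈[g=e] γ[v; MAX(f)→e](R))) → 1

== RESULT ==
g | u | v | e
9 | q | p | 9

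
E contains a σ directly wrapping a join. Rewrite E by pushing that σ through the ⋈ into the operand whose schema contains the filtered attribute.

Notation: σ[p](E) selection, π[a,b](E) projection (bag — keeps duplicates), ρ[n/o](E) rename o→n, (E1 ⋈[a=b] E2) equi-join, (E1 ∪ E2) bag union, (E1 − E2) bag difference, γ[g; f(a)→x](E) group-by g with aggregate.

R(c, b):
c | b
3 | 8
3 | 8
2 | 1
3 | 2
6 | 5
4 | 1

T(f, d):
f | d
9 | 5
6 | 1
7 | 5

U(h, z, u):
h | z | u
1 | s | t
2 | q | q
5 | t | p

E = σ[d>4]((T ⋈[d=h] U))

σ filters on d, owned by the left side.
E' = (σ[d>4](T) ⋈[d=h] U)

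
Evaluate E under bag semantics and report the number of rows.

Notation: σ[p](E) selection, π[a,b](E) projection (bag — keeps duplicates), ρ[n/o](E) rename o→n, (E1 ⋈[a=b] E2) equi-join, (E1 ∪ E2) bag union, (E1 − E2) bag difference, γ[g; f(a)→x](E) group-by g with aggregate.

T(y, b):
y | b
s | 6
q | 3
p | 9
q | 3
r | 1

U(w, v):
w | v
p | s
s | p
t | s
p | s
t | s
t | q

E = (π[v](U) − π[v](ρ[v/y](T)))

Row counts bottom-up:
  U → 6
  π[v](U) → 6
  T → 5
  ρ[v/y](T) → 5
  π[v](ρ[v/y](T)) → 5
  (π[v](U) − π[v](ρ[v/y](T))) → 3

|E| = 3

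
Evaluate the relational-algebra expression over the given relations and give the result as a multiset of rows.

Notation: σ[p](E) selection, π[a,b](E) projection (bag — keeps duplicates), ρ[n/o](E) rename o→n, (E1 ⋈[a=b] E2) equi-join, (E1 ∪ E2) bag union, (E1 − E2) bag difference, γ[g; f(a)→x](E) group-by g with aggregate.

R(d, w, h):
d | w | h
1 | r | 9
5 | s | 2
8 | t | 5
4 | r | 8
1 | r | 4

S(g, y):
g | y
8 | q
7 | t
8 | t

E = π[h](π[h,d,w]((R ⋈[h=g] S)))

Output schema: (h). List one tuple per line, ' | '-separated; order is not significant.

Stepwise |·|:
  R → 5
  S → 3
  (R ⋈[h=g] S) → 2
  π[h,d,w]((R ⋈[h=g] S)) → 2
  π[h](π[h,d,w]((R ⋈[h=g] S))) → 2

== RESULT ==
h
8
8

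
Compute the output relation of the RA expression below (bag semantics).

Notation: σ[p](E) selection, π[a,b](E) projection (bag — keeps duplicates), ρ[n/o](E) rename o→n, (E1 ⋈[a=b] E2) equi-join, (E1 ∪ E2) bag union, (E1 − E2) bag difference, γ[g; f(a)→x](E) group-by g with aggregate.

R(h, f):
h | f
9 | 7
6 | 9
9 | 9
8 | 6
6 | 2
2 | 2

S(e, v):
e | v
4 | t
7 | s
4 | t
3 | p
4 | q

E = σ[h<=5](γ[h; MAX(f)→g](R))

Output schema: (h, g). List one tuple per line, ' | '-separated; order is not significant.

Row counts bottom-up:
  R → 6
  γ[h; MAX(f)→g](R) → 4
  σ[h<=5](γ[h; MAX(f)→g](R)) → 1

== RESULT ==
h | g
2 | 2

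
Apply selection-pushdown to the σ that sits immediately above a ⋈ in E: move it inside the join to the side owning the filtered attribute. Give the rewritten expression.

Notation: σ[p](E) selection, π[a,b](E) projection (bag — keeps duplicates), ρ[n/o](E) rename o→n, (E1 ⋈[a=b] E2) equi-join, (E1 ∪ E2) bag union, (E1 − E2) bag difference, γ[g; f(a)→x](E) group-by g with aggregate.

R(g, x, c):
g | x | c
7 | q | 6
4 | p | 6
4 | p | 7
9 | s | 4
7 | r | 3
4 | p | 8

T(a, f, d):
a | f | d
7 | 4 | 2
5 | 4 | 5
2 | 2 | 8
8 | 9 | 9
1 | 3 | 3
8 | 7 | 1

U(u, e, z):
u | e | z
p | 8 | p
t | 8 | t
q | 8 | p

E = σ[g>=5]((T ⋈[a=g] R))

σ filters on g, owned by the right side.
E' = (T ⋈[a=g] σ[g>=5](R))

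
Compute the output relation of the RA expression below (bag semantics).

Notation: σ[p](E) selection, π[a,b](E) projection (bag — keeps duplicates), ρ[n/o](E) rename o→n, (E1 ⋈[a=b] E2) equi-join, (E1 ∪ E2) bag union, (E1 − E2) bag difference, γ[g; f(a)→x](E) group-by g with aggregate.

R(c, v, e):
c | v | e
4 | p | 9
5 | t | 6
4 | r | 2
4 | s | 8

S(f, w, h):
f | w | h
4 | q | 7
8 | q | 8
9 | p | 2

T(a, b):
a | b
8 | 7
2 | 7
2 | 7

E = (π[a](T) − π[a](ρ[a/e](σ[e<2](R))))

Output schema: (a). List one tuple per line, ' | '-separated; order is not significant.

Row counts bottom-up:
  T → 3
  π[a](T) → 3
  R → 4
  σ[e<2](R) → 0
  ρ[a/e](σ[e<2](R)) → 0
  π[a](ρ[a/e](σ[e<2](R))) → 0
  (π[a](T) − π[a](ρ[a/e](σ[e<2](R)))) → 3

== RESULT ==
a
2
2
8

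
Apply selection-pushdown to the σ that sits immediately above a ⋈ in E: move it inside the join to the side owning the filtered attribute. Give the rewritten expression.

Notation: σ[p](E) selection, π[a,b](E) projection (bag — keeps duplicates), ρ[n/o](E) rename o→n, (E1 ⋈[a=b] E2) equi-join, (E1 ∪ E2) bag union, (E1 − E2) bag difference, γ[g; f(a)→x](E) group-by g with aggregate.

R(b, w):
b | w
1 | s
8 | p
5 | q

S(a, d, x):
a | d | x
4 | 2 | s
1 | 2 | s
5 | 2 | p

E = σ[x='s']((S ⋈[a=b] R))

σ filters on x, owned by the left side.
E' = (σ[x='s'](S) ⋈[a=b] R)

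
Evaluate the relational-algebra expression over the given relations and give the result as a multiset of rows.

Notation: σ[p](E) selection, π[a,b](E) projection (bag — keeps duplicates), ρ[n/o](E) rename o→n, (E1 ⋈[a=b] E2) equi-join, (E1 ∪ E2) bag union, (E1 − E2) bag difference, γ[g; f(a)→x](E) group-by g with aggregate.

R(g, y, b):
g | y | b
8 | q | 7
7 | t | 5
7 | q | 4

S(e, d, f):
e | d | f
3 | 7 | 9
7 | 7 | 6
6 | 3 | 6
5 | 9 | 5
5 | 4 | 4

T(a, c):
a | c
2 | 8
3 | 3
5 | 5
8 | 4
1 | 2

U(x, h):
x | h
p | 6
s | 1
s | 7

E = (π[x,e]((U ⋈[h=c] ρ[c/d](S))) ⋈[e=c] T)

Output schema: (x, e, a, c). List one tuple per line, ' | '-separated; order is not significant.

Stepwise |·|:
  U → 3
  S → 5
  ρ[c/d](S) → 5
  (U ⋈[h=c] ρ[c/d](S)) → 2
  π[x,e]((U ⋈[h=c] ρ[c/d](S))) → 2
  T → 5
  (π[x,e]((U ⋈[h=c] ρ[c/d](S))) ⋈[e=c] T) → 1

== RESULT ==
x | e | a | c
s | 3 | 3 | 3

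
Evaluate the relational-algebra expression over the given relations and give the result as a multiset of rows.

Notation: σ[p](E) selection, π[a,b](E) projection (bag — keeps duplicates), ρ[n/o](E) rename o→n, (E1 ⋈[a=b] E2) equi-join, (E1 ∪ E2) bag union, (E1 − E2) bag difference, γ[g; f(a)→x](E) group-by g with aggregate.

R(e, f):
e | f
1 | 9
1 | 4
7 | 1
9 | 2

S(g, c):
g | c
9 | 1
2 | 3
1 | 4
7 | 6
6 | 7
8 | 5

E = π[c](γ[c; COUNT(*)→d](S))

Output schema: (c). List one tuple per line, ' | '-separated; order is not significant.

Stepwise |·|:
  S → 6
  γ[c; COUNT(*)→d](S) → 6
  π[c](γ[c; COUNT(*)→d](S)) → 6

== RESULT ==
c
1
3
4
5
6
7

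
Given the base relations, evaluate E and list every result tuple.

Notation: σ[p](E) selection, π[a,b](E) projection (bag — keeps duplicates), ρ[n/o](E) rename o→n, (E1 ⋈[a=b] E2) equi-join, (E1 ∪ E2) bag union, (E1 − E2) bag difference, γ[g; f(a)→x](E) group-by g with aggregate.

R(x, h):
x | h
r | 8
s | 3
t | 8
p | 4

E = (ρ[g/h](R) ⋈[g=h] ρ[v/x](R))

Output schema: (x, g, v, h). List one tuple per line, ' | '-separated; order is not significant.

Per-node cardinality:
  R → 4
  ρ[g/h](R) → 4
  R → 4
  ρ[v/x](R) → 4
  (ρ[g/h](R) ⋈[g=h] ρ[v/x](R)) → 6

== RESULT ==
x | g | v | h
p | 4 | p | 4
r | 8 | r | 8
r | 8 | t | 8
s | 3 | s | 3
t | 8 | r | 8
t | 8 | t | 8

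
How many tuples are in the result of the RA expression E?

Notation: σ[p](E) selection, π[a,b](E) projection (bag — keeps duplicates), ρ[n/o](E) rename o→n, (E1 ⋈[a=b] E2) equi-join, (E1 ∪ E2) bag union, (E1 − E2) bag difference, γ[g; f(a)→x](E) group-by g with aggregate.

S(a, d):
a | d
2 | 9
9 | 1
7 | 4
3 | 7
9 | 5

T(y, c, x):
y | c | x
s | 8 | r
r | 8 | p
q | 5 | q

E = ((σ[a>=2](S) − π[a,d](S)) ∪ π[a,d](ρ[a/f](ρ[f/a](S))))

Stepwise |·|:
  S → 5
  σ[a>=2](S) → 5
  S → 5
  π[a,d](S) → 5
  (σ[a>=2](S) − π[a,d](S)) → 0
  S → 5
  ρ[f/a](S) → 5
  ρ[a/f](ρ[f/a](S)) → 5
  π[a,d](ρ[a/f](ρ[f/a](S))) → 5
  ((σ[a>=2](S) − π[a,d](S)) ∪ π[a,d](ρ[a/f](ρ[f/a](S)))) → 5

|E| = 5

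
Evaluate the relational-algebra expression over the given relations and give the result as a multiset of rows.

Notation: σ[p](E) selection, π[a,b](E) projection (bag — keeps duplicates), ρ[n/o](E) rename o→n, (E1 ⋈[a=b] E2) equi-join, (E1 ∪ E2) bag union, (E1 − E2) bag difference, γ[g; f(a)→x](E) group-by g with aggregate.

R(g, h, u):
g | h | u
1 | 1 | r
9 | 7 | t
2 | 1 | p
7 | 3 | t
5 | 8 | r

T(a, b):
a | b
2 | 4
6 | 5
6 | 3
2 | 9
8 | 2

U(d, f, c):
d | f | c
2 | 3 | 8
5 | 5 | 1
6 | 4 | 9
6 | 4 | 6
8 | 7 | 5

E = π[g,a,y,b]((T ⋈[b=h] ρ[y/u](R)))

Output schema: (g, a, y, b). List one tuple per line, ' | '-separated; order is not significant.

Subexpression sizes:
  T → 5
  R → 5
  ρ[y/u](R) → 5
  (T ⋈[b=h] ρ[y/u](R)) → 1
  π[g,a,y,b]((T ⋈[b=h] ρ[y/u](R))) → 1

== RESULT ==
g | a | y | b
7 | 6 | t | 3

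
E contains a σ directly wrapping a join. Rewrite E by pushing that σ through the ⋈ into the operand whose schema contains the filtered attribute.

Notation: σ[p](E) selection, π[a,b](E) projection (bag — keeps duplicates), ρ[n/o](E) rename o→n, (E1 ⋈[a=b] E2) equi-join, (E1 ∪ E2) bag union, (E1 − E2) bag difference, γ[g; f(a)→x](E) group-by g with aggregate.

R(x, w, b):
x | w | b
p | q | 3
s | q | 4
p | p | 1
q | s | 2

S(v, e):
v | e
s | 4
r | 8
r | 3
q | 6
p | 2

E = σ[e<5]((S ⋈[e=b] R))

σ filters on e, owned by the left side.
E' = (σ[e<5](S) ⋈[e=b] R)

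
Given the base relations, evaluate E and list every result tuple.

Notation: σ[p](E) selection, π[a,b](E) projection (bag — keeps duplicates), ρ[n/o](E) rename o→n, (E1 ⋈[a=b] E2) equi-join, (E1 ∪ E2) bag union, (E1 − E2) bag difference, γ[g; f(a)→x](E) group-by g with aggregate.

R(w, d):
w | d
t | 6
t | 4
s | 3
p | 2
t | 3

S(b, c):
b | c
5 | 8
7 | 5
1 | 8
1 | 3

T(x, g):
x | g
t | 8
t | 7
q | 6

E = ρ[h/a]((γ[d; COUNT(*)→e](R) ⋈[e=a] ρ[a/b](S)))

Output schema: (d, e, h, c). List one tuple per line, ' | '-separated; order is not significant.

Subexpression sizes:
  R → 5
  γ[d; COUNT(*)→e](R) → 4
  S → 4
  ρ[a/b](S) → 4
  (γ[d; COUNT(*)→e](R) ⋈[e=a] ρ[a/b](S)) → 6
  ρ[h/a]((γ[d; COUNT(*)→e](R) ⋈[e=a] ρ[a/b](S))) → 6

== RESULT ==
d | e | h | c
2 | 1 | 1 | 3
2 | 1 | 1 | 8
4 | 1 | 1 | 3
4 | 1 | 1 | 8
6 | 1 | 1 | 3
6 | 1 | 1 | 8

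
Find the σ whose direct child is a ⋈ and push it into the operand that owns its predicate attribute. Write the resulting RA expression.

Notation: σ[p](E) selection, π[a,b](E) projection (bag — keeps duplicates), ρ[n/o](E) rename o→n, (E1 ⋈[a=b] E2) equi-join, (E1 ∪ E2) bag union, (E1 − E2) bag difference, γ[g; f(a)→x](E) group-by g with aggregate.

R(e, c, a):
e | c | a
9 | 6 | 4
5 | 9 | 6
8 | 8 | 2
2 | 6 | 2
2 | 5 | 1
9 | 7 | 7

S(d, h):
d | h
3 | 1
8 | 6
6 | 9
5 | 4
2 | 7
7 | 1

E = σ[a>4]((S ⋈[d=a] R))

σ filters on a, owned by the right side.
E' = (S ⋈[d=a] σ[a>4](R))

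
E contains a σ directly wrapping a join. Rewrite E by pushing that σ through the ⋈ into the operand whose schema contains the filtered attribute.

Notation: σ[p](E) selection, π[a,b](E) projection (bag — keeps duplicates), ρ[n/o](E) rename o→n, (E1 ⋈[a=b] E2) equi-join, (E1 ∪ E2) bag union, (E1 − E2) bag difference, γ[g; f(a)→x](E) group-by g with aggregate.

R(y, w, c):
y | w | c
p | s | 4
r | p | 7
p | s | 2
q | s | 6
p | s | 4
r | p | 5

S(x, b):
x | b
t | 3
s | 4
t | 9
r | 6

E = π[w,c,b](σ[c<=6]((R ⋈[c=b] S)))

σ filters on c, owned by the left side.
E' = π[w,c,b]((σ[c<=6](R) ⋈[c=b] S))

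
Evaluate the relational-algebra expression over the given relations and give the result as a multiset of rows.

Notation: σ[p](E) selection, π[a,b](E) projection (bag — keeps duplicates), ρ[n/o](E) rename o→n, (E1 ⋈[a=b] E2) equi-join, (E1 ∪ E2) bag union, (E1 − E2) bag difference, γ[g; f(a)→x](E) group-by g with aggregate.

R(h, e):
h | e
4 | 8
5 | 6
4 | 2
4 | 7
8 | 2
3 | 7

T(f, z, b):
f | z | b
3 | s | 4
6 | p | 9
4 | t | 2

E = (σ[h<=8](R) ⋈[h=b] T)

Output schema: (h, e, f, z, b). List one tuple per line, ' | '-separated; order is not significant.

Per-node cardinality:
  R → 6
  σ[h<=8](R) → 6
  T → 3
  (σ[h<=8](R) ⋈[h=b] T) → 3

== RESULT ==
h | e | f | z | b
4 | 2 | 3 | s | 4
4 | 7 | 3 | s | 4
4 | 8 | 3 | s | 4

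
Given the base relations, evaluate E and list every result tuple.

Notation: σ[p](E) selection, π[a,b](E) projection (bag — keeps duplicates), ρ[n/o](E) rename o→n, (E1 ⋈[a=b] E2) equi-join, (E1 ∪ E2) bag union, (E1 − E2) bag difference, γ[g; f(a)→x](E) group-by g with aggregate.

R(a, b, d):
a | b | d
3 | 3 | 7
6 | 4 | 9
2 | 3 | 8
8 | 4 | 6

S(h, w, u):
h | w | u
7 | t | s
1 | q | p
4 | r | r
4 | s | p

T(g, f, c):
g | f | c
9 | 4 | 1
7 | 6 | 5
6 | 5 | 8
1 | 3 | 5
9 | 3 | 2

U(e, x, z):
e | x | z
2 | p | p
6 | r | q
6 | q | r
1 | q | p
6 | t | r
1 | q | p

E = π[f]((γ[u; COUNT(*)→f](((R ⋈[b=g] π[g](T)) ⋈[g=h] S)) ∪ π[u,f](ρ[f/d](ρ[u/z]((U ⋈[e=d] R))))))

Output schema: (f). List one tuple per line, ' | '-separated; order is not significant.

Subexpression sizes:
  R → 4
  T → 5
  π[g](T) → 5
  (R ⋈[b=g] π[g](T)) → 0
  S → 4
  ((R ⋈[b=g] π[g](T)) ⋈[g=h] S) → 0
  γ[u; COUNT(*)→f](((R ⋈[b=g] π[g](T)) ⋈[g=h] S)) → 0
  U → 6
  R → 4
  (U ⋈[e=d] R) → 3
  ρ[u/z]((U ⋈[e=d] R)) → 3
  ρ[f/d](ρ[u/z]((U ⋈[e=d] R))) → 3
  π[u,f](ρ[f/d](ρ[u/z]((U ⋈[e=d] R)))) → 3
  (γ[u; COUNT(*)→f](((R ⋈[b=g] π[g](T)) ⋈[g=h] S)) ∪ π[u,f](ρ[f/d](ρ[u/z]((U ⋈[e=d] R))))) → 3
  π[f]((γ[u; COUNT(*)→f](((R ⋈[b=g] π[g](T)) ⋈[g=h] S)) ∪ π[u,f](ρ[f/d](ρ[u/z]((U ⋈[e=d] R)))))) → 3

== RESULT ==
f
6
6
6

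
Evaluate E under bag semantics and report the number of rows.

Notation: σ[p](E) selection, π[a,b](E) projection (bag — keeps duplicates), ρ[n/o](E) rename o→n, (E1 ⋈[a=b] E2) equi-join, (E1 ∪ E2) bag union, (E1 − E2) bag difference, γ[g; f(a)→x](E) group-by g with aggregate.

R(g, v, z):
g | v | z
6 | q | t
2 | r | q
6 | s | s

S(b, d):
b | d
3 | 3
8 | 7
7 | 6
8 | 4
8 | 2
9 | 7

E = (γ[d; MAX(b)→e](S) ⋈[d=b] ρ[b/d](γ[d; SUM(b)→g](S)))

Subexpression sizes:
  S → 6
  γ[d; MAX(b)→e](S) → 5
  S → 6
  γ[d; SUM(b)→g](S) → 5
  ρ[b/d](γ[d; SUM(b)→g](S)) → 5
  (γ[d; MAX(b)→e](S) ⋈[d=b] ρ[b/d](γ[d; SUM(b)→g](S))) → 5

|E| = 5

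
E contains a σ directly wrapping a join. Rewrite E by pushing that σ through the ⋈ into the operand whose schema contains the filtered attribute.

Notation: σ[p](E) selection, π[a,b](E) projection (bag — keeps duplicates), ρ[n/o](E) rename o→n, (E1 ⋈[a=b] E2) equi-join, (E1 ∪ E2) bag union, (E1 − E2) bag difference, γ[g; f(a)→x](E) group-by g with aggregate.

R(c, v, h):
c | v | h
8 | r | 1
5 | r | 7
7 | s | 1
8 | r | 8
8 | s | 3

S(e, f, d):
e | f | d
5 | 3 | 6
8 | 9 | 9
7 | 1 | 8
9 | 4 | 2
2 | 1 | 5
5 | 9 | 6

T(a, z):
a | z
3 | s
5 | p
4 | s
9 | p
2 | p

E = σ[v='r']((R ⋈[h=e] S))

σ filters on v, owned by the left side.
E' = (σ[v='r'](R) ⋈[h=e] S)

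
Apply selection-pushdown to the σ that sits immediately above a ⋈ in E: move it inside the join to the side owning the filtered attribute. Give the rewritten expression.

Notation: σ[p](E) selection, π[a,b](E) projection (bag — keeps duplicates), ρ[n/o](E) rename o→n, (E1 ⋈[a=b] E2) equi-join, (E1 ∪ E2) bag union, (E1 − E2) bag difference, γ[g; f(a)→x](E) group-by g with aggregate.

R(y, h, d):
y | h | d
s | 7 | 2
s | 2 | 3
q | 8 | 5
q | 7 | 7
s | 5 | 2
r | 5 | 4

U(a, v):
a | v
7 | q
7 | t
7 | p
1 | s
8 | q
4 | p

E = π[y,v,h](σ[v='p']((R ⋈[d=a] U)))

σ filters on v, owned by the right side.
E' = π[y,v,h]((R ⋈[d=a] σ[v='p'](U)))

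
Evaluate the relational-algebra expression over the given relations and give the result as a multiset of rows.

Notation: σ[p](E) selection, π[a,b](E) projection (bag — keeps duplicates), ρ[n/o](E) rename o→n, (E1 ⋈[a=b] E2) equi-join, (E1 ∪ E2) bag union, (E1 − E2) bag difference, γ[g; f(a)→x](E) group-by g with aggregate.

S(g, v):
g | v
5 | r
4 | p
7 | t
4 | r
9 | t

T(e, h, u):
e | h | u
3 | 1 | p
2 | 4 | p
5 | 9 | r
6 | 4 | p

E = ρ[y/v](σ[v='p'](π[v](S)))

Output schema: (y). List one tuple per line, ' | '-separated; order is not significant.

Per-node cardinality:
  S → 5
  π[v](S) → 5
  σ[v='p'](π[v](S)) → 1
  ρ[y/v](σ[v='p'](π[v](S))) → 1

== RESULT ==
y
p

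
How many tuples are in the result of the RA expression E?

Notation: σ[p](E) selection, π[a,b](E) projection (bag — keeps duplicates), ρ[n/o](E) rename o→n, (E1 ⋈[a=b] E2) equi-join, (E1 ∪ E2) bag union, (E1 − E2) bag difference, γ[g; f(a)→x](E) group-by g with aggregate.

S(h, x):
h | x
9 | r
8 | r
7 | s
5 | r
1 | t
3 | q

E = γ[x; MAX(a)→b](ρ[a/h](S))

Stepwise |·|:
  S → 6
  ρ[a/h](S) → 6
  γ[x; MAX(a)→b](ρ[a/h](S)) → 4

|E| = 4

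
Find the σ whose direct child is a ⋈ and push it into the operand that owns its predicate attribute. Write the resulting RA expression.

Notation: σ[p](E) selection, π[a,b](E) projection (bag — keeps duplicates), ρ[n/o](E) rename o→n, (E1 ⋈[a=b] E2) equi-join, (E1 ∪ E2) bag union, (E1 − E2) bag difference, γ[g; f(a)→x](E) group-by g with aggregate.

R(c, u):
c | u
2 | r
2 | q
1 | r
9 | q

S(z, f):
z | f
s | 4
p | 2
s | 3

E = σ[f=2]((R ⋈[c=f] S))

σ filters on f, owned by the right side.
E' = (R ⋈[c=f] σ[f=2](S))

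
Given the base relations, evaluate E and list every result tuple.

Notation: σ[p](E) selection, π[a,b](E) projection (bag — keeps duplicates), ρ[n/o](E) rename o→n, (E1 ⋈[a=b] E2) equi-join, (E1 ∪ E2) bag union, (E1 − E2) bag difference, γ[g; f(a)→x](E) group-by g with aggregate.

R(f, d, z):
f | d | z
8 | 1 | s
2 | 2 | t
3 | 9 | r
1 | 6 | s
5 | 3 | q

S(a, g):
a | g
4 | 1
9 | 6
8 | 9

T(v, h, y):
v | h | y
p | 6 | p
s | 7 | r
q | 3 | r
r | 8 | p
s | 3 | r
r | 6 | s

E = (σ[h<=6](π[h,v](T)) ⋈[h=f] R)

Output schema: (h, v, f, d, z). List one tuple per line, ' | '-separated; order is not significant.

Per-node cardinality:
  T → 6
  π[h,v](T) → 6
  σ[h<=6](π[h,v](T)) → 4
  R → 5
  (σ[h<=6](π[h,v](T)) ⋈[h=f] R) → 2

== RESULT ==
h | v | f | d | z
3 | q | 3 | 9 | r
3 | s | 3 | 9 | r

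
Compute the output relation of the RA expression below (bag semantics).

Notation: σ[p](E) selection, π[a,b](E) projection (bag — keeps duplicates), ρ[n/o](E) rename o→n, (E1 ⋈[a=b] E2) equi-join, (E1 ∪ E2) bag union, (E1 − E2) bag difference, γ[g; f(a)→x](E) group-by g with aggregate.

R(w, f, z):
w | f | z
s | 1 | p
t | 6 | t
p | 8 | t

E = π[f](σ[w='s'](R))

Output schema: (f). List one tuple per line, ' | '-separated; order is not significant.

Subexpression sizes:
  R → 3
  σ[w='s'](R) → 1
  π[f](σ[w='s'](R)) → 1

== RESULT ==
f
1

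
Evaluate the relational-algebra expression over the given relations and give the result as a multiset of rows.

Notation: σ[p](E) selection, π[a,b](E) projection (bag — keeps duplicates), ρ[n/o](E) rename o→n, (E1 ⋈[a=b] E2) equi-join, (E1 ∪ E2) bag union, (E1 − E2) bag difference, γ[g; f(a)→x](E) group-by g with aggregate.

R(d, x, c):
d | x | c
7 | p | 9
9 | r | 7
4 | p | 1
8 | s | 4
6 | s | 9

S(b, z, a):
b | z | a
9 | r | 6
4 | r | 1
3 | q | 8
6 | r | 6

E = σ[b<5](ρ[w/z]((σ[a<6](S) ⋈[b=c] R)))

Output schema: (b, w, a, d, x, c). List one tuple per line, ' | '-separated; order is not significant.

Subexpression sizes:
  S → 4
  σ[a<6](S) → 1
  R → 5
  (σ[a<6](S) ⋈[b=c] R) → 1
  ρ[w/z]((σ[a<6](S) ⋈[b=c] R)) → 1
  σ[b<5](ρ[w/z]((σ[a<6](S) ⋈[b=c] R))) → 1

== RESULT ==
b | w | a | d | x | c
4 | r | 1 | 8 | s | 4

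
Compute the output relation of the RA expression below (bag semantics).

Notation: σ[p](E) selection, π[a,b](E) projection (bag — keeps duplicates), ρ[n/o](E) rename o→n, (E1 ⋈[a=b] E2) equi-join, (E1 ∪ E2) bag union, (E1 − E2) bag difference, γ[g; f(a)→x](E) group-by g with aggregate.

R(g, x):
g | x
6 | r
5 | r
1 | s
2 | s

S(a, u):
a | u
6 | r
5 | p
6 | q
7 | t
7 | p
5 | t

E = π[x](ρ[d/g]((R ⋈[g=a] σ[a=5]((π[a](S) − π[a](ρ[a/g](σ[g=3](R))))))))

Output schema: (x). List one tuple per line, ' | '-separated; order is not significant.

Row counts bottom-up:
  R → 4
  S → 6
  π[a](S) → 6
  R → 4
  σ[g=3](R) → 0
  ρ[a/g](σ[g=3](R)) → 0
  π[a](ρ[a/g](σ[g=3](R))) → 0
  (π[a](S) − π[a](ρ[a/g](σ[g=3](R)))) → 6
  σ[a=5]((π[a](S) − π[a](ρ[a/g](σ[g=3](R))))) → 2
  (R ⋈[g=a] σ[a=5]((π[a](S) − π[a](ρ[a/g](σ[g=3](R)))))) → 2
  ρ[d/g]((R ⋈[g=a] σ[a=5]((π[a](S) − π[a](ρ[a/g](σ[g=3](R))))))) → 2
  π[x](ρ[d/g]((R ⋈[g=a] σ[a=5]((π[a](S) − π[a](ρ[a/g](σ[g=3](R)))))))) → 2

== RESULT ==
x
r
r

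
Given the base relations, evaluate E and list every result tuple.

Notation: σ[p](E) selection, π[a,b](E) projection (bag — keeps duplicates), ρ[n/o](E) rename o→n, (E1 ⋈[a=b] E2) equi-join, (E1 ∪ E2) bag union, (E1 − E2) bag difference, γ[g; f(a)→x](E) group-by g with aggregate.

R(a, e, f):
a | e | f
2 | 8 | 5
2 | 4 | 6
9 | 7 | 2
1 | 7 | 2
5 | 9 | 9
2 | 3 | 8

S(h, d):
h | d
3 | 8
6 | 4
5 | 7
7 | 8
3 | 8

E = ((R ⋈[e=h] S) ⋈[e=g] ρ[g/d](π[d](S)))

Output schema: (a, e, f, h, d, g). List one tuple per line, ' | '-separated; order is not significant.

Per-node cardinality:
  R → 6
  S → 5
  (R ⋈[e=h] S) → 4
  S → 5
  π[d](S) → 5
  ρ[g/d](π[d](S)) → 5
  ((R ⋈[e=h] S) ⋈[e=g] ρ[g/d](π[d](S))) → 2

== RESULT ==
a | e | f | h | d | g
1 | 7 | 2 | 7 | 8 | 7
9 | 7 | 2 | 7 | 8 | 7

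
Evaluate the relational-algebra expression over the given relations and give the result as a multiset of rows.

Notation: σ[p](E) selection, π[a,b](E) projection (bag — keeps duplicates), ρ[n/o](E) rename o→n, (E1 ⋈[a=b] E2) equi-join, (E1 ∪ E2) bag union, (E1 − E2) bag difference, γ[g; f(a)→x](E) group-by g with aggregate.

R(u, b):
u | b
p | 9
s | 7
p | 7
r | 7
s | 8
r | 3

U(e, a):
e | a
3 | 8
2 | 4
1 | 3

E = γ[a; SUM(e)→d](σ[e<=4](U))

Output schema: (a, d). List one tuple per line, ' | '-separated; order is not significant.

Per-node cardinality:
  U → 3
  σ[e<=4](U) → 3
  γ[a; SUM(e)→d](σ[e<=4](U)) → 3

== RESULT ==
a | d
3 | 1
4 | 2
8 | 3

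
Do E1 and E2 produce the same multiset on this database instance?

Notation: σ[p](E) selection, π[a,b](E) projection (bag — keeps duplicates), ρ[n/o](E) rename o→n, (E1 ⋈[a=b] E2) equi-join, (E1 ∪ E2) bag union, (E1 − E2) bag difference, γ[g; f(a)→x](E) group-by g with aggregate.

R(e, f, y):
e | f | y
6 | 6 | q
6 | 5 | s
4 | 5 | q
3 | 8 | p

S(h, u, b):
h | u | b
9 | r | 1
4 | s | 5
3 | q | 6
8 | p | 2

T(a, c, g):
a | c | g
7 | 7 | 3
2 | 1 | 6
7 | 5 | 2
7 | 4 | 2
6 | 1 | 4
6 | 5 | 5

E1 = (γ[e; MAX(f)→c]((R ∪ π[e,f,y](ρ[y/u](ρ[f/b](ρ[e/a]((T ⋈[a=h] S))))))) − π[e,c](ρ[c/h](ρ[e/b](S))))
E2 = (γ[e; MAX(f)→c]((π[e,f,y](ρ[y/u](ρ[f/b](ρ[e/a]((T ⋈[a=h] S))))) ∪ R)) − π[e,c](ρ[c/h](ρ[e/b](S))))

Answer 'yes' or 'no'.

E1 per-node cardinality:
  R → 4
  T → 6
  S → 4
  (T ⋈[a=h] S) → 0
  ρ[e/a]((T ⋈[a=h] S)) → 0
  ρ[f/b](ρ[e/a]((T ⋈[a=h] S))) → 0
  ρ[y/u](ρ[f/b](ρ[e/a]((T ⋈[a=h] S)))) → 0
  π[e,f,y](ρ[y/u](ρ[f/b](ρ[e/a]((T ⋈[a=h] S))))) → 0
  (R ∪ π[e,f,y](ρ[y/u](ρ[f/b](ρ[e/a]((T ⋈[a=h] S)))))) → 4
  γ[e; MAX(f)→c]((R ∪ π[e,f,y](ρ[y/u](ρ[f/b](ρ[e/a]((T ⋈[a=h] S))))))) → 3
  S → 4
  ρ[e/b](S) → 4
  ρ[c/h](ρ[e/b](S)) → 4
  π[e,c](ρ[c/h](ρ[e/b](S))) → 4
  (γ[e; MAX(f)→c]((R ∪ π[e,f,y](ρ[y/u](ρ[f/b](ρ[e/a]((T ⋈[a=h] S))))))) − π[e,c](ρ[c/h](ρ[e/b](S)))) → 3
E2 per-node cardinality:
  T → 6
  S → 4
  (T ⋈[a=h] S) → 0
  ρ[e/a]((T ⋈[a=h] S)) → 0
  ρ[f/b](ρ[e/a]((T ⋈[a=h] S))) → 0
  ρ[y/u](ρ[f/b](ρ[e/a]((T ⋈[a=h] S)))) → 0
  π[e,f,y](ρ[y/u](ρ[f/b](ρ[e/a]((T ⋈[a=h] S))))) → 0
  R → 4
  (π[e,f,y](ρ[y/u](ρ[f/b](ρ[e/a]((T ⋈[a=h] S))))) ∪ R) → 4
  γ[e; MAX(f)→c]((π[e,f,y](ρ[y/u](ρ[f/b](ρ[e/a]((T ⋈[a=h] S))))) ∪ R)) → 3
  S → 4
  ρ[e/b](S) → 4
  ρ[c/h](ρ[e/b](S)) → 4
  π[e,c](ρ[c/h](ρ[e/b](S))) → 4
  (γ[e; MAX(f)→c]((π[e,f,y](ρ[y/u](ρ[f/b](ρ[e/a]((T ⋈[a=h] S))))) ∪ R)) − π[e,c](ρ[c/h](ρ[e/b](S)))) → 3

E1 and E2 produce the same multiset:
e | c
3 | 8
4 | 5
6 | 6

yes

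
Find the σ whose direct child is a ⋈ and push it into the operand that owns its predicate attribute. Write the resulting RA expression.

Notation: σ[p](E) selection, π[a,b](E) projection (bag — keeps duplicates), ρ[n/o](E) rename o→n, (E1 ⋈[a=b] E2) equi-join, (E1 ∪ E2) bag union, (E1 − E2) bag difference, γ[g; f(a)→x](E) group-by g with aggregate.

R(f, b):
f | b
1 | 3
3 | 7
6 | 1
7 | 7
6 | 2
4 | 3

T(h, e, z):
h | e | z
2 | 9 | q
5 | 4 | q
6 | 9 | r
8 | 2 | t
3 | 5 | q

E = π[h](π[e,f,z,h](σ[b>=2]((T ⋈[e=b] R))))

σ filters on b, owned by the right side.
E' = π[h](π[e,f,z,h]((T ⋈[e=b] σ[b>=2](R))))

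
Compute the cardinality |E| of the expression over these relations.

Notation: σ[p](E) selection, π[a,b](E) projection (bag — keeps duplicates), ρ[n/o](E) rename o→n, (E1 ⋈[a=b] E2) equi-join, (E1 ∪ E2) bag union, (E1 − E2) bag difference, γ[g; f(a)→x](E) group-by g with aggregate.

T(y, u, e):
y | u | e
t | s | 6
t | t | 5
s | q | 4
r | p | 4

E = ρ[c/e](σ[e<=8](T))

Per-node cardinality:
  T → 4
  σ[e<=8](T) → 4
  ρ[c/e](σ[e<=8](T)) → 4

|E| = 4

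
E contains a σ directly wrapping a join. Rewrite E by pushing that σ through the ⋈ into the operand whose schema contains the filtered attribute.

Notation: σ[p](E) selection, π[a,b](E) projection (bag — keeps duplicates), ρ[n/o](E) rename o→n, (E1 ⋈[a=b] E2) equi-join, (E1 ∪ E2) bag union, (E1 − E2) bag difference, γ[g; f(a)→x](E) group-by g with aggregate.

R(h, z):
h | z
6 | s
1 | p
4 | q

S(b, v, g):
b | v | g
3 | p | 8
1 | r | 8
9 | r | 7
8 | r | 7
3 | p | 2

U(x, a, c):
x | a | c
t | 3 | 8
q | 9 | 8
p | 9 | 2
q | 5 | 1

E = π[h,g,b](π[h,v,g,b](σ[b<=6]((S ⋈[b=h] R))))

σ filters on b, owned by the left side.
E' = π[h,g,b](π[h,v,g,b]((σ[b<=6](S) ⋈[b=h] R)))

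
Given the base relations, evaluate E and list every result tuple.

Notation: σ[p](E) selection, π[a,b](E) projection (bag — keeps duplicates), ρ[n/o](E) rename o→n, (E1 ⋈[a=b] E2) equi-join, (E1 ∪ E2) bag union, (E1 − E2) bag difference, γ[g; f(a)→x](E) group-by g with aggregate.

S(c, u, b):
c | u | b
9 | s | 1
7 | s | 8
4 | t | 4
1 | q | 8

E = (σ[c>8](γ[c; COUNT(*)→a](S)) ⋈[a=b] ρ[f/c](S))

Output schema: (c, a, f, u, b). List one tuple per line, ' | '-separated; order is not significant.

Subexpression sizes:
  S → 4
  γ[c; COUNT(*)→a](S) → 4
  σ[c>8](γ[c; COUNT(*)→a](S)) → 1
  S → 4
  ρ[f/c](S) → 4
  (σ[c>8](γ[c; COUNT(*)→a](S)) ⋈[a=b] ρ[f/c](S)) → 1

== RESULT ==
c | a | f | u | b
9 | 1 | 9 | s | 1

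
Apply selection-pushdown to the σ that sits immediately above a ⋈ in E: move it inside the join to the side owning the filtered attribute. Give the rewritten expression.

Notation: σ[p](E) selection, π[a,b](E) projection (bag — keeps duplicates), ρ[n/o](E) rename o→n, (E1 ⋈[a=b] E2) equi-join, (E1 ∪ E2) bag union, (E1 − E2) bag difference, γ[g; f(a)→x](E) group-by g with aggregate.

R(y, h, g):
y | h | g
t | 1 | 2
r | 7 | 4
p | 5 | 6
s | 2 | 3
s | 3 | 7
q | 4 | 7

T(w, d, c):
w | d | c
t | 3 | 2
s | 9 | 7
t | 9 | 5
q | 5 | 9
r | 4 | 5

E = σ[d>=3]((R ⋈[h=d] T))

σ filters on d, owned by the right side.
E' = (R ⋈[h=d] σ[d>=3](T))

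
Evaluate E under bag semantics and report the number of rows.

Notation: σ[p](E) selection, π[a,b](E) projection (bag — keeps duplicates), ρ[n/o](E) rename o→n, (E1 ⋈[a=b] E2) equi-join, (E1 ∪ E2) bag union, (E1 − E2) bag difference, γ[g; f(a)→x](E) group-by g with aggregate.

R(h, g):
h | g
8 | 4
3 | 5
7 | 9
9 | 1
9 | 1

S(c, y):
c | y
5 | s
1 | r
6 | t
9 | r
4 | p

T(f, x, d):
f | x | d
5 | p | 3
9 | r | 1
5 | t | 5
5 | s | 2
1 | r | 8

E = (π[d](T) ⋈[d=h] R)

Row counts bottom-up:
  T → 5
  π[d](T) → 5
  R → 5
  (π[d](T) ⋈[d=h] R) → 2

|E| = 2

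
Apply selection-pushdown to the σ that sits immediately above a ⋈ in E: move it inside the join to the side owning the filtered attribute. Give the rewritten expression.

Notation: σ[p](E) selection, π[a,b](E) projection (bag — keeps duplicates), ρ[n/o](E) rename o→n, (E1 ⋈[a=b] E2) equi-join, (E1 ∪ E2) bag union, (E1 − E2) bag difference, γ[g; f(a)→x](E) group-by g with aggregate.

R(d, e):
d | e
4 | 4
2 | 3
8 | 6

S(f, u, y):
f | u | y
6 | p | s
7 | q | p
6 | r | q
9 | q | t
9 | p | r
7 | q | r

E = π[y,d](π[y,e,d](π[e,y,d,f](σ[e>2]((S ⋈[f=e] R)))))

σ filters on e, owned by the right side.
E' = π[y,d](π[y,e,d](π[e,y,d,f]((S ⋈[f=e] σ[e>2](R)))))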